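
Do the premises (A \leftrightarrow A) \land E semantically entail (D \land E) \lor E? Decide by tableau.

Initial set: {((A \leftrightarrow A) \land E); \lnot ((D \land E) \lor E)}.
((A \leftrightarrow A) \land E): α-rule — add (A \leftrightarrow A), E.
\lnot ((D \land E) \lor E): α-rule — add \lnot (D \land E), \lnot E.
× closes — contains both E and \lnot E.
All 1 branch closes.
Every branch closed, so the premises entail the conclusion.

Yes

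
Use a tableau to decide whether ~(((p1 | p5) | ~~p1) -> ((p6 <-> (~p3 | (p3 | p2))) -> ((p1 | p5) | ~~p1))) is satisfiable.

Initial set: {~(((p1 | p5) | ~~p1) -> ((p6 <-> (~p3 | (p3 | p2))) -> ((p1 | p5) | ~~p1)))}.
~(((p1 | p5) | ~~p1) -> ((p6 <-> (~p3 | (p3 | p2))) -> ((p1 | p5) | ~~p1))): α-rule — add ((p1 | p5) | ~~p1), ~((p6 <-> (~p3 | (p3 | p2))) -> ((p1 | p5) | ~~p1)).
~((p6 <-> (~p3 | (p3 | p2))) -> ((p1 | p5) | ~~p1)): α-rule — add (p6 <-> (~p3 | (p3 | p2))), ~((p1 | p5) | ~~p1).
~((p1 | p5) | ~~p1): α-rule — add ~(p1 | p5), ~~~p1.
~(p1 | p5): α-rule — add ~p1, ~p5.
~~~p1: drop double negation, giving ~p1.
((p1 | p5) | ~~p1): β-rule — branch into (p1 | p5)  //  ~~p1.
  branch 1 (add (p1 | p5)):
    (p6 <-> (~p3 | (p3 | p2))): β-rule — branch into p6, (~p3 | (p3 | p2))  //  ~p6, ~(~p3 | (p3 | p2)).
      branch 1.1 (add p6, (~p3 | (p3 | p2))):
        (p1 | p5): β-rule — branch into p1  //  p5.
          branch 1.1.1 (add p1):
            × closes — contains both p1 and ~p1.
          branch 1.1.2 (add p5):
            × closes — contains both p5 and ~p5.
      branch 1.2 (add ~p6, ~(~p3 | (p3 | p2))):
        ~(~p3 | (p3 | p2)): α-rule — add ~~p3, ~(p3 | p2).
        ~(p3 | p2): α-rule — add ~p3, ~p2.
        × closes — contains both p3 and ~p3.
  branch 2 (add ~~p1):
    ~~p1: drop double negation, giving p1.
    × closes — contains both p1 and ~p1.
All 4 branches close.
Every branch closed; the formula is unsatisfiable.

Unsatisfiable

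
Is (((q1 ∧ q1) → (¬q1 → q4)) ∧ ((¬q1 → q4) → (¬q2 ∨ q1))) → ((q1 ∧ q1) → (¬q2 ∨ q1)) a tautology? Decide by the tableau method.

Assume the negation and expand:
Initial set: {¬((((q1 ∧ q1) → (¬q1 → q4)) ∧ ((¬q1 → q4) → (¬q2 ∨ q1))) → ((q1 ∧ q1) → (¬q2 ∨ q1)))}.
¬((((q1 ∧ q1) → (¬q1 → q4)) ∧ ((¬q1 → q4) → (¬q2 ∨ q1))) → ((q1 ∧ q1) → (¬q2 ∨ q1))): α-rule — add (((q1 ∧ q1) → (¬q1 → q4)) ∧ ((¬q1 → q4) → (¬q2 ∨ q1))), ¬((q1 ∧ q1) → (¬q2 ∨ q1)).
(((q1 ∧ q1) → (¬q1 → q4)) ∧ ((¬q1 → q4) → (¬q2 ∨ q1))): α-rule — add ((q1 ∧ q1) → (¬q1 → q4)), ((¬q1 → q4) → (¬q2 ∨ q1)).
¬((q1 ∧ q1) → (¬q2 ∨ q1)): α-rule — add (q1 ∧ q1), ¬(¬q2 ∨ q1).
(q1 ∧ q1): α-rule — add q1, q1.
¬(¬q2 ∨ q1): α-rule — add ¬¬q2, ¬q1.
× closes — contains both q1 and ¬q1.
All 1 branch closes.
Every branch closed, so the negation is unsatisfiable and the formula is valid.

Valid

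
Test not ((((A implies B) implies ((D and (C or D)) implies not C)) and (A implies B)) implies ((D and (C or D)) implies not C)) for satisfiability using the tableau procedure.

Unsatisfiable

Initial set: {not ((((A implies B) implies ((D and (C or D)) implies not C)) and (A implies B)) implies ((D and (C or D)) implies not C))}.
not ((((A implies B) implies ((D and (C or D)) implies not C)) and (A implies B)) implies ((D and (C or D)) implies not C)): α-rule — add (((A implies B) implies ((D and (C or D)) implies not C)) and (A implies B)), not ((D and (C or D)) implies not C).
(((A implies B) implies ((D and (C or D)) implies not C)) and (A implies B)): α-rule — add ((A implies B) implies ((D and (C or D)) implies not C)), (A implies B).
not ((D and (C or D)) implies not C): α-rule — add (D and (C or D)), not not C.
(D and (C or D)): α-rule — add D, (C or D).
((A implies B) implies ((D and (C or D)) implies not C)): β-rule — branch into not (A implies B)  //  ((D and (C or D)) implies not C).
  branch 1 (add not (A implies B)):
    not (A implies B): α-rule — add A, not B.
    (A implies B): β-rule — branch into not A  //  B.
      branch 1.1 (add not A):
        × closes — contains both A and not A.
      branch 1.2 (add B):
        × closes — contains both B and not B.
  branch 2 (add ((D and (C or D)) implies not C)):
    (A implies B): β-rule — branch into not A  //  B.
      branch 2.1 (add not A):
        (C or D): β-rule — branch into C  //  D.
          branch 2.1.1 (add C):
            ((D and (C or D)) implies not C): β-rule — branch into not (D and (C or D))  //  not C.
              branch 2.1.1.1 (add not (D and (C or D))):
                not (D and (C or D)): β-rule — branch into not D  //  not (C or D).
                  branch 2.1.1.1.1 (add not D):
                    × closes — contains both D and not D.
                  branch 2.1.1.1.2 (add not (C or D)):
                    not (C or D): α-rule — add not C, not D.
                    × closes — contains both C and not C.
              branch 2.1.1.2 (add not C):
                × closes — contains both C and not C.
          branch 2.1.2 (add D):
            ((D and (C or D)) implies not C): β-rule — branch into not (D and (C or D))  //  not C.
              branch 2.1.2.1 (add not (D and (C or D))):
                not (D and (C or D)): β-rule — branch into not D  //  not (C or D).
                  branch 2.1.2.1.1 (add not D):
                    × closes — contains both D and not D.
                  branch 2.1.2.1.2 (add not (C or D)):
                    not (C or D): α-rule — add not C, not D.
                    × closes — contains both C and not C.
              branch 2.1.2.2 (add not C):
                × closes — contains both C and not C.
      branch 2.2 (add B):
        (C or D): β-rule — branch into C  //  D.
          branch 2.2.1 (add C):
            ((D and (C or D)) implies not C): β-rule — branch into not (D and (C or D))  //  not C.
              branch 2.2.1.1 (add not (D and (C or D))):
                not (D and (C or D)): β-rule — branch into not D  //  not (C or D).
                  branch 2.2.1.1.1 (add not D):
                    × closes — contains both D and not D.
                  branch 2.2.1.1.2 (add not (C or D)):
                    not (C or D): α-rule — add not C, not D.
                    × closes — contains both C and not C.
              branch 2.2.1.2 (add not C):
                × closes — contains both C and not C.
          branch 2.2.2 (add D):
            ((D and (C or D)) implies not C): β-rule — branch into not (D and (C or D))  //  not C.
              branch 2.2.2.1 (add not (D and (C or D))):
                not (D and (C or D)): β-rule — branch into not D  //  not (C or D).
                  branch 2.2.2.1.1 (add not D):
                    × closes — contains both D and not D.
                  branch 2.2.2.1.2 (add not (C or D)):
                    not (C or D): α-rule — add not C, not D.
                    × closes — contains both C and not C.
              branch 2.2.2.2 (add not C):
                × closes — contains both C and not C.
All 14 branches close.
Every branch closed; the formula is unsatisfiable.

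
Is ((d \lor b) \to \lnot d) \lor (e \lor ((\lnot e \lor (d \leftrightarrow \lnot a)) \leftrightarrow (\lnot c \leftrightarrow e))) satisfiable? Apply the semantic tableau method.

Satisfiable

Initial set: {T (((d \lor b) \to \lnot d) \lor (e \lor ((\lnot e \lor (d \leftrightarrow \lnot a)) \leftrightarrow (\lnot c \leftrightarrow e))))}.
T (((d \lor b) \to \lnot d) \lor (e \lor ((\lnot e \lor (d \leftrightarrow \lnot a)) \leftrightarrow (\lnot c \leftrightarrow e)))): β-rule — branch into T ((d \lor b) \to \lnot d)  //  T (e \lor ((\lnot e \lor (d \leftrightarrow \lnot a)) \leftrightarrow (\lnot c \leftrightarrow e))).
  branch 1 (add T ((d \lor b) \to \lnot d)):
    T ((d \lor b) \to \lnot d): β-rule — branch into F (d \lor b)  //  T \lnot d.
      branch 1.1 (add F (d \lor b)):
        F (d \lor b): α-rule — add F d, F b.
        ○ open, literals {b=0, d=0}.
      branch 1.2 (add T \lnot d):
        ○ open, literals {d=0}.
  branch 2 (add T (e \lor ((\lnot e \lor (d \leftrightarrow \lnot a)) \leftrightarrow (\lnot c \leftrightarrow e)))):
    T (e \lor ((\lnot e \lor (d \leftrightarrow \lnot a)) \leftrightarrow (\lnot c \leftrightarrow e))): β-rule — branch into T e  //  T ((\lnot e \lor (d \leftrightarrow \lnot a)) \leftrightarrow (\lnot c \leftrightarrow e)).
      branch 2.1 (add T e):
        ○ open, literals {e=1}.
      branch 2.2 (add T ((\lnot e \lor (d \leftrightarrow \lnot a)) \leftrightarrow (\lnot c \leftrightarrow e))):
        T ((\lnot e \lor (d \leftrightarrow \lnot a)) \leftrightarrow (\lnot c \leftrightarrow e)): β-rule — branch into T (\lnot e \lor (d \leftrightarrow \lnot a)), T (\lnot c \leftrightarrow e)  //  F (\lnot e \lor (d \leftrightarrow \lnot a)), F (\lnot c \leftrightarrow e).
          branch 2.2.1 (add T (\lnot e \lor (d \leftrightarrow \lnot a)), T (\lnot c \leftrightarrow e)):
            T (\lnot e \lor (d \leftrightarrow \lnot a)): β-rule — branch into T \lnot e  //  T (d \leftrightarrow \lnot a).
              branch 2.2.1.1 (add T \lnot e):
                T (\lnot c \leftrightarrow e): β-rule — branch into T \lnot c, T e  //  F \lnot c, F e.
                  branch 2.2.1.1.1 (add T \lnot c, T e):
                    × closes — contains both e and \lnot e.
                  branch 2.2.1.1.2 (add F \lnot c, F e):
                    ○ open, literals {c=1, e=0}.
              branch 2.2.1.2 (add T (d \leftrightarrow \lnot a)):
                T (\lnot c \leftrightarrow e): β-rule — branch into T \lnot c, T e  //  F \lnot c, F e.
                  branch 2.2.1.2.1 (add T \lnot c, T e):
                    T (d \leftrightarrow \lnot a): β-rule — branch into T d, T \lnot a  //  F d, F \lnot a.
                      branch 2.2.1.2.1.1 (add T d, T \lnot a):
                        ○ open, literals {a=0, c=0, d=1, e=1}.
                      branch 2.2.1.2.1.2 (add F d, F \lnot a):
                        ○ open, literals {a=1, c=0, d=0, e=1}.
                  branch 2.2.1.2.2 (add F \lnot c, F e):
                    T (d \leftrightarrow \lnot a): β-rule — branch into T d, T \lnot a  //  F d, F \lnot a.
                      branch 2.2.1.2.2.1 (add T d, T \lnot a):
                        ○ open, literals {a=0, c=1, d=1, e=0}.
                      branch 2.2.1.2.2.2 (add F d, F \lnot a):
                        ○ open, literals {a=1, c=1, d=0, e=0}.
          branch 2.2.2 (add F (\lnot e \lor (d \leftrightarrow \lnot a)), F (\lnot c \leftrightarrow e)):
            F (\lnot e \lor (d \leftrightarrow \lnot a)): α-rule — add F \lnot e, F (d \leftrightarrow \lnot a).
            F (\lnot c \leftrightarrow e): β-rule — branch into T \lnot c, F e  //  F \lnot c, T e.
              branch 2.2.2.1 (add T \lnot c, F e):
                × closes — contains both e and \lnot e.
              branch 2.2.2.2 (add F \lnot c, T e):
                F (d \leftrightarrow \lnot a): β-rule — branch into T d, F \lnot a  //  F d, T \lnot a.
                  branch 2.2.2.2.1 (add T d, F \lnot a):
                    ○ open, literals {a=1, c=1, d=1, e=1}.
                  branch 2.2.2.2.2 (add F d, T \lnot a):
                    ○ open, literals {a=0, c=1, d=0, e=1}.
2 branches closed, 10 open.
An open branch gives a satisfying assignment: b=0, d=0.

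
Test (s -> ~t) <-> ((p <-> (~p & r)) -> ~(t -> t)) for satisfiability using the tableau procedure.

Satisfiable

Initial set: {((s -> ~t) <-> ((p <-> (~p & r)) -> ~(t -> t)))}.
((s -> ~t) <-> ((p <-> (~p & r)) -> ~(t -> t))): β-rule — branch into (s -> ~t), ((p <-> (~p & r)) -> ~(t -> t))  //  ~(s -> ~t), ~((p <-> (~p & r)) -> ~(t -> t)).
  branch 1 (add (s -> ~t), ((p <-> (~p & r)) -> ~(t -> t))):
    (s -> ~t): β-rule — branch into ~s  //  ~t.
      branch 1.1 (add ~s):
        ((p <-> (~p & r)) -> ~(t -> t)): β-rule — branch into ~(p <-> (~p & r))  //  ~(t -> t).
          branch 1.1.1 (add ~(p <-> (~p & r))):
            ~(p <-> (~p & r)): β-rule — branch into p, ~(~p & r)  //  ~p, (~p & r).
              branch 1.1.1.1 (add p, ~(~p & r)):
                ~(~p & r): β-rule — branch into ~~p  //  ~r.
                  branch 1.1.1.1.1 (add ~~p):
                    ○ open, literals {p=1, s=0}.
                  branch 1.1.1.1.2 (add ~r):
                    ○ open, literals {p=1, r=0, s=0}.
              branch 1.1.1.2 (add ~p, (~p & r)):
                (~p & r): α-rule — add ~p, r.
                ○ open, literals {p=0, r=1, s=0}.
          branch 1.1.2 (add ~(t -> t)):
            ~(t -> t): α-rule — add t, ~t.
            × closes — contains both t and ~t.
      branch 1.2 (add ~t):
        ((p <-> (~p & r)) -> ~(t -> t)): β-rule — branch into ~(p <-> (~p & r))  //  ~(t -> t).
          branch 1.2.1 (add ~(p <-> (~p & r))):
            ~(p <-> (~p & r)): β-rule — branch into p, ~(~p & r)  //  ~p, (~p & r).
              branch 1.2.1.1 (add p, ~(~p & r)):
                ~(~p & r): β-rule — branch into ~~p  //  ~r.
                  branch 1.2.1.1.1 (add ~~p):
                    ○ open, literals {p=1, t=0}.
                  branch 1.2.1.1.2 (add ~r):
                    ○ open, literals {p=1, r=0, t=0}.
              branch 1.2.1.2 (add ~p, (~p & r)):
                (~p & r): α-rule — add ~p, r.
                ○ open, literals {p=0, r=1, t=0}.
          branch 1.2.2 (add ~(t -> t)):
            ~(t -> t): α-rule — add t, ~t.
            × closes — contains both t and ~t.
  branch 2 (add ~(s -> ~t), ~((p <-> (~p & r)) -> ~(t -> t))):
    ~(s -> ~t): α-rule — add s, ~~t.
    ~((p <-> (~p & r)) -> ~(t -> t)): α-rule — add (p <-> (~p & r)), ~~(t -> t).
    (p <-> (~p & r)): β-rule — branch into p, (~p & r)  //  ~p, ~(~p & r).
      branch 2.1 (add p, (~p & r)):
        (~p & r): α-rule — add ~p, r.
        × closes — contains both p and ~p.
      branch 2.2 (add ~p, ~(~p & r)):
        ~~(t -> t): β-rule — branch into ~t  //  t.
          branch 2.2.1 (add ~t):
            × closes — contains both t and ~t.
          branch 2.2.2 (add t):
            ~(~p & r): β-rule — branch into ~~p  //  ~r.
              branch 2.2.2.1 (add ~~p):
                × closes — contains both p and ~p.
              branch 2.2.2.2 (add ~r):
                ○ open, literals {p=0, r=0, s=1, t=1}.
5 branches closed, 7 open.
An open branch gives a satisfying assignment: p=1, s=0.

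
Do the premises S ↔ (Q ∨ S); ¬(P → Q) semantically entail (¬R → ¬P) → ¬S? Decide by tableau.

Initial set: {(S ↔ (Q ∨ S)); ¬(P → Q); ¬((¬R → ¬P) → ¬S)}.
¬(P → Q): α-rule — add P, ¬Q.
¬((¬R → ¬P) → ¬S): α-rule — add (¬R → ¬P), ¬¬S.
(S ↔ (Q ∨ S)): β-rule — branch into S, (Q ∨ S)  //  ¬S, ¬(Q ∨ S).
  branch 1 (add S, (Q ∨ S)):
    (¬R → ¬P): β-rule — branch into ¬¬R  //  ¬P.
      branch 1.1 (add ¬¬R):
        (Q ∨ S): β-rule — branch into Q  //  S.
          branch 1.1.1 (add Q):
            × closes — contains both Q and ¬Q.
          branch 1.1.2 (add S):
            ○ open, literals {P=T, Q=F, R=T, S=T}.
      branch 1.2 (add ¬P):
        × closes — contains both P and ¬P.
  branch 2 (add ¬S, ¬(Q ∨ S)):
    × closes — contains both S and ¬S.
3 branches closed, 1 open.
An open branch gives a countermodel: P=T, Q=F, R=T, S=T (unmentioned atoms arbitrary); the premises hold there but the conclusion fails.

No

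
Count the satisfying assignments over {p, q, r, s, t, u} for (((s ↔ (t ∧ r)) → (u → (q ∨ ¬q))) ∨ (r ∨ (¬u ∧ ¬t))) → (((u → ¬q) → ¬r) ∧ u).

24

Initial set: {T ((((s ↔ (t ∧ r)) → (u → (q ∨ ¬q))) ∨ (r ∨ (¬u ∧ ¬t))) → (((u → ¬q) → ¬r) ∧ u))}.
T ((((s ↔ (t ∧ r)) → (u → (q ∨ ¬q))) ∨ (r ∨ (¬u ∧ ¬t))) → (((u → ¬q) → ¬r) ∧ u)): β-rule — branch into F (((s ↔ (t ∧ r)) → (u → (q ∨ ¬q))) ∨ (r ∨ (¬u ∧ ¬t)))  //  T (((u → ¬q) → ¬r) ∧ u).
  branch 1 (add F (((s ↔ (t ∧ r)) → (u → (q ∨ ¬q))) ∨ (r ∨ (¬u ∧ ¬t)))):
    F (((s ↔ (t ∧ r)) → (u → (q ∨ ¬q))) ∨ (r ∨ (¬u ∧ ¬t))): α-rule — add F ((s ↔ (t ∧ r)) → (u → (q ∨ ¬q))), F (r ∨ (¬u ∧ ¬t)).
    F ((s ↔ (t ∧ r)) → (u → (q ∨ ¬q))): α-rule — add T (s ↔ (t ∧ r)), F (u → (q ∨ ¬q)).
    F (r ∨ (¬u ∧ ¬t)): α-rule — add F r, F (¬u ∧ ¬t).
    F (u → (q ∨ ¬q)): α-rule — add T u, F (q ∨ ¬q).
    F (q ∨ ¬q): α-rule — add F q, F ¬q.
    × closes — contains both q and ¬q.
  branch 2 (add T (((u → ¬q) → ¬r) ∧ u)):
    T (((u → ¬q) → ¬r) ∧ u): α-rule — add T ((u → ¬q) → ¬r), T u.
    T ((u → ¬q) → ¬r): β-rule — branch into F (u → ¬q)  //  T ¬r.
      branch 2.1 (add F (u → ¬q)):
        F (u → ¬q): α-rule — add T u, F ¬q.
        ○ open, literals {q=true, u=true}.
      branch 2.2 (add T ¬r):
        ○ open, literals {r=false, u=true}.
1 branch closed, 2 open.
Each open branch fixes some atoms; the unmentioned ones are free. Counting distinct full assignments: branch {q=true, u=true} (p, r, s, t) contributes 16 new; branch {r=false, u=true} (p, q, s, t) contributes 8 new. Total: 24.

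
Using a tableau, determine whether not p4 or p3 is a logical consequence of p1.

Initial set: {p1; not (not p4 or p3)}.
not (not p4 or p3): α-rule — add not not p4, not p3.
○ open, literals {p1=1, p3=0, p4=1}.
0 branches closed, 1 open.
An open branch gives a countermodel: p1=1, p3=0, p4=1 (unmentioned atoms arbitrary); the premises hold there but the conclusion fails.

No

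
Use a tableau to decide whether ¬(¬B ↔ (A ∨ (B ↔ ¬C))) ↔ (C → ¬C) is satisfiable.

Satisfiable

Initial set: {(¬(¬B ↔ (A ∨ (B ↔ ¬C))) ↔ (C → ¬C))}.
(¬(¬B ↔ (A ∨ (B ↔ ¬C))) ↔ (C → ¬C)): β-rule — branch into ¬(¬B ↔ (A ∨ (B ↔ ¬C))), (C → ¬C)  //  ¬¬(¬B ↔ (A ∨ (B ↔ ¬C))), ¬(C → ¬C).
  branch 1 (add ¬(¬B ↔ (A ∨ (B ↔ ¬C))), (C → ¬C)):
    ¬(¬B ↔ (A ∨ (B ↔ ¬C))): β-rule — branch into ¬B, ¬(A ∨ (B ↔ ¬C))  //  ¬¬B, (A ∨ (B ↔ ¬C)).
      branch 1.1 (add ¬B, ¬(A ∨ (B ↔ ¬C))):
        ¬(A ∨ (B ↔ ¬C)): α-rule — add ¬A, ¬(B ↔ ¬C).
        (C → ¬C): β-rule — branch into ¬C  //  ¬C.
          branch 1.1.1 (add ¬C):
            ¬(B ↔ ¬C): β-rule — branch into B, ¬¬C  //  ¬B, ¬C.
              branch 1.1.1.1 (add B, ¬¬C):
                × closes — contains both B and ¬B.
              branch 1.1.1.2 (add ¬B, ¬C):
                ○ open, literals {A=F, B=F, C=F}.
          branch 1.1.2 (add ¬C):
            ¬(B ↔ ¬C): β-rule — branch into B, ¬¬C  //  ¬B, ¬C.
              branch 1.1.2.1 (add B, ¬¬C):
                × closes — contains both B and ¬B.
              branch 1.1.2.2 (add ¬B, ¬C):
                ○ open, literals {A=F, B=F, C=F}.
      branch 1.2 (add ¬¬B, (A ∨ (B ↔ ¬C))):
        (C → ¬C): β-rule — branch into ¬C  //  ¬C.
          branch 1.2.1 (add ¬C):
            (A ∨ (B ↔ ¬C)): β-rule — branch into A  //  (B ↔ ¬C).
              branch 1.2.1.1 (add A):
                ○ open, literals {A=T, B=T, C=F}.
              branch 1.2.1.2 (add (B ↔ ¬C)):
                (B ↔ ¬C): β-rule — branch into B, ¬C  //  ¬B, ¬¬C.
                  branch 1.2.1.2.1 (add B, ¬C):
                    ○ open, literals {B=T, C=F}.
                  branch 1.2.1.2.2 (add ¬B, ¬¬C):
                    × closes — contains both B and ¬B.
          branch 1.2.2 (add ¬C):
            (A ∨ (B ↔ ¬C)): β-rule — branch into A  //  (B ↔ ¬C).
              branch 1.2.2.1 (add A):
                ○ open, literals {A=T, B=T, C=F}.
              branch 1.2.2.2 (add (B ↔ ¬C)):
                (B ↔ ¬C): β-rule — branch into B, ¬C  //  ¬B, ¬¬C.
                  branch 1.2.2.2.1 (add B, ¬C):
                    ○ open, literals {B=T, C=F}.
                  branch 1.2.2.2.2 (add ¬B, ¬¬C):
                    × closes — contains both B and ¬B.
  branch 2 (add ¬¬(¬B ↔ (A ∨ (B ↔ ¬C))), ¬(C → ¬C)):
    ¬(C → ¬C): α-rule — add C, ¬¬C.
    ¬¬(¬B ↔ (A ∨ (B ↔ ¬C))): β-rule — branch into ¬B, (A ∨ (B ↔ ¬C))  //  ¬¬B, ¬(A ∨ (B ↔ ¬C)).
      branch 2.1 (add ¬B, (A ∨ (B ↔ ¬C))):
        (A ∨ (B ↔ ¬C)): β-rule — branch into A  //  (B ↔ ¬C).
          branch 2.1.1 (add A):
            ○ open, literals {A=T, B=F, C=T}.
          branch 2.1.2 (add (B ↔ ¬C)):
            (B ↔ ¬C): β-rule — branch into B, ¬C  //  ¬B, ¬¬C.
              branch 2.1.2.1 (add B, ¬C):
                × closes — contains both B and ¬B.
              branch 2.1.2.2 (add ¬B, ¬¬C):
                ○ open, literals {B=F, C=T}.
      branch 2.2 (add ¬¬B, ¬(A ∨ (B ↔ ¬C))):
        ¬(A ∨ (B ↔ ¬C)): α-rule — add ¬A, ¬(B ↔ ¬C).
        ¬(B ↔ ¬C): β-rule — branch into B, ¬¬C  //  ¬B, ¬C.
          branch 2.2.1 (add B, ¬¬C):
            ○ open, literals {A=F, B=T, C=T}.
          branch 2.2.2 (add ¬B, ¬C):
            × closes — contains both B and ¬B.
6 branches closed, 9 open.
An open branch gives a satisfying assignment: A=F, B=F, C=F.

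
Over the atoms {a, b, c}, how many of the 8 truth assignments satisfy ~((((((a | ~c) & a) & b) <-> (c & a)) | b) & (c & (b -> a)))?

6

Initial set: {T ~((((((a | ~c) & a) & b) <-> (c & a)) | b) & (c & (b -> a)))}.
T ~((((((a | ~c) & a) & b) <-> (c & a)) | b) & (c & (b -> a))): β-rule — branch into F (((((a | ~c) & a) & b) <-> (c & a)) | b)  //  F (c & (b -> a)).
  branch 1 (add F (((((a | ~c) & a) & b) <-> (c & a)) | b)):
    F (((((a | ~c) & a) & b) <-> (c & a)) | b): α-rule — add F ((((a | ~c) & a) & b) <-> (c & a)), F b.
    F ((((a | ~c) & a) & b) <-> (c & a)): β-rule — branch into T (((a | ~c) & a) & b), F (c & a)  //  F (((a | ~c) & a) & b), T (c & a).
      branch 1.1 (add T (((a | ~c) & a) & b), F (c & a)):
        T (((a | ~c) & a) & b): α-rule — add T ((a | ~c) & a), T b.
        × closes — contains both b and ~b.
      branch 1.2 (add F (((a | ~c) & a) & b), T (c & a)):
        T (c & a): α-rule — add T c, T a.
        F (((a | ~c) & a) & b): β-rule — branch into F ((a | ~c) & a)  //  F b.
          branch 1.2.1 (add F ((a | ~c) & a)):
            F ((a | ~c) & a): β-rule — branch into F (a | ~c)  //  F a.
              branch 1.2.1.1 (add F (a | ~c)):
                F (a | ~c): α-rule — add F a, F ~c.
                × closes — contains both a and ~a.
              branch 1.2.1.2 (add F a):
                × closes — contains both a and ~a.
          branch 1.2.2 (add F b):
            ○ open, literals {a=true, b=false, c=true}.
  branch 2 (add F (c & (b -> a))):
    F (c & (b -> a)): β-rule — branch into F c  //  F (b -> a).
      branch 2.1 (add F c):
        ○ open, literals {c=false}.
      branch 2.2 (add F (b -> a)):
        F (b -> a): α-rule — add T b, F a.
        ○ open, literals {a=false, b=true}.
3 branches closed, 3 open.
Each open branch fixes some atoms; the unmentioned ones are free. Counting distinct full assignments: branch {a=true, b=false, c=true} (none free) contributes 1 new; branch {c=false} (a, b) contributes 4 new; branch {a=false, b=true} (c) contributes 1 new. Total: 6.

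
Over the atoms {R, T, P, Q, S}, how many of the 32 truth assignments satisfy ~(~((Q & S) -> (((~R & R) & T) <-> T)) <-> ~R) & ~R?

14

Initial set: {(~(~((Q & S) -> (((~R & R) & T) <-> T)) <-> ~R) & ~R)}.
(~(~((Q & S) -> (((~R & R) & T) <-> T)) <-> ~R) & ~R): α-rule — add ~(~((Q & S) -> (((~R & R) & T) <-> T)) <-> ~R), ~R.
~(~((Q & S) -> (((~R & R) & T) <-> T)) <-> ~R): β-rule — branch into ~((Q & S) -> (((~R & R) & T) <-> T)), ~~R  //  ~~((Q & S) -> (((~R & R) & T) <-> T)), ~R.
  branch 1 (add ~((Q & S) -> (((~R & R) & T) <-> T)), ~~R):
    × closes — contains both R and ~R.
  branch 2 (add ~~((Q & S) -> (((~R & R) & T) <-> T)), ~R):
    ~~((Q & S) -> (((~R & R) & T) <-> T)): β-rule — branch into ~(Q & S)  //  (((~R & R) & T) <-> T).
      branch 2.1 (add ~(Q & S)):
        ~(Q & S): β-rule — branch into ~Q  //  ~S.
          branch 2.1.1 (add ~Q):
            ○ open, literals {Q=false, R=false}.
          branch 2.1.2 (add ~S):
            ○ open, literals {R=false, S=false}.
      branch 2.2 (add (((~R & R) & T) <-> T)):
        (((~R & R) & T) <-> T): β-rule — branch into ((~R & R) & T), T  //  ~((~R & R) & T), ~T.
          branch 2.2.1 (add ((~R & R) & T), T):
            ((~R & R) & T): α-rule — add (~R & R), T.
            (~R & R): α-rule — add ~R, R.
            × closes — contains both R and ~R.
          branch 2.2.2 (add ~((~R & R) & T), ~T):
            ~((~R & R) & T): β-rule — branch into ~(~R & R)  //  ~T.
              branch 2.2.2.1 (add ~(~R & R)):
                ~(~R & R): β-rule — branch into ~~R  //  ~R.
                  branch 2.2.2.1.1 (add ~~R):
                    × closes — contains both R and ~R.
                  branch 2.2.2.1.2 (add ~R):
                    ○ open, literals {R=false, T=false}.
              branch 2.2.2.2 (add ~T):
                ○ open, literals {R=false, T=false}.
3 branches closed, 4 open.
Each open branch fixes some atoms; the unmentioned ones are free. Counting distinct full assignments: branch {Q=false, R=false} (T, P, S) contributes 8 new; branch {R=false, S=false} (T, P, Q) contributes 4 new; branch {R=false, T=false} (P, Q, S) contributes 2 new; branch {R=false, T=false} (P, Q, S) contributes 0 new. Total: 14.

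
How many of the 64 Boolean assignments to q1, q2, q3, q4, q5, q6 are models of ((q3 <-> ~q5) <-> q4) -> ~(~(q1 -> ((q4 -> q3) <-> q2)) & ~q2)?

58

Initial set: {T (((q3 <-> ~q5) <-> q4) -> ~(~(q1 -> ((q4 -> q3) <-> q2)) & ~q2))}.
T (((q3 <-> ~q5) <-> q4) -> ~(~(q1 -> ((q4 -> q3) <-> q2)) & ~q2)): β-rule — branch into F ((q3 <-> ~q5) <-> q4)  //  T ~(~(q1 -> ((q4 -> q3) <-> q2)) & ~q2).
  branch 1 (add F ((q3 <-> ~q5) <-> q4)):
    F ((q3 <-> ~q5) <-> q4): β-rule — branch into T (q3 <-> ~q5), F q4  //  F (q3 <-> ~q5), T q4.
      branch 1.1 (add T (q3 <-> ~q5), F q4):
        T (q3 <-> ~q5): β-rule — branch into T q3, T ~q5  //  F q3, F ~q5.
          branch 1.1.1 (add T q3, T ~q5):
            ○ open, literals {q3=T, q4=F, q5=F}.
          branch 1.1.2 (add F q3, F ~q5):
            ○ open, literals {q3=F, q4=F, q5=T}.
      branch 1.2 (add F (q3 <-> ~q5), T q4):
        F (q3 <-> ~q5): β-rule — branch into T q3, F ~q5  //  F q3, T ~q5.
          branch 1.2.1 (add T q3, F ~q5):
            ○ open, literals {q3=T, q4=T, q5=T}.
          branch 1.2.2 (add F q3, T ~q5):
            ○ open, literals {q3=F, q4=T, q5=F}.
  branch 2 (add T ~(~(q1 -> ((q4 -> q3) <-> q2)) & ~q2)):
    T ~(~(q1 -> ((q4 -> q3) <-> q2)) & ~q2): β-rule — branch into F ~(q1 -> ((q4 -> q3) <-> q2))  //  F ~q2.
      branch 2.1 (add F ~(q1 -> ((q4 -> q3) <-> q2))):
        F ~(q1 -> ((q4 -> q3) <-> q2)): β-rule — branch into F q1  //  T ((q4 -> q3) <-> q2).
          branch 2.1.1 (add F q1):
            ○ open, literals {q1=F}.
          branch 2.1.2 (add T ((q4 -> q3) <-> q2)):
            T ((q4 -> q3) <-> q2): β-rule — branch into T (q4 -> q3), T q2  //  F (q4 -> q3), F q2.
              branch 2.1.2.1 (add T (q4 -> q3), T q2):
                T (q4 -> q3): β-rule — branch into F q4  //  T q3.
                  branch 2.1.2.1.1 (add F q4):
                    ○ open, literals {q2=T, q4=F}.
                  branch 2.1.2.1.2 (add T q3):
                    ○ open, literals {q2=T, q3=T}.
              branch 2.1.2.2 (add F (q4 -> q3), F q2):
                F (q4 -> q3): α-rule — add T q4, F q3.
                ○ open, literals {q2=F, q3=F, q4=T}.
      branch 2.2 (add F ~q2):
        ○ open, literals {q2=T}.
0 branches closed, 9 open.
Each open branch fixes some atoms; the unmentioned ones are free. Counting distinct full assignments: branch {q3=T, q4=F, q5=F} (q1, q2, q6) contributes 8 new; branch {q3=F, q4=F, q5=T} (q1, q2, q6) contributes 8 new; branch {q3=T, q4=T, q5=T} (q1, q2, q6) contributes 8 new; branch {q3=F, q4=T, q5=F} (q1, q2, q6) contributes 8 new; branch {q1=F} (q2, q3, q4, q5, q6) contributes 16 new; branch {q2=T, q4=F} (q1, q3, q5, q6) contributes 4 new; branch {q2=T, q3=T} (q1, q4, q5, q6) contributes 2 new; branch {q2=F, q3=F, q4=T} (q1, q5, q6) contributes 2 new; branch {q2=T} (q1, q3, q4, q5, q6) contributes 2 new. Total: 58.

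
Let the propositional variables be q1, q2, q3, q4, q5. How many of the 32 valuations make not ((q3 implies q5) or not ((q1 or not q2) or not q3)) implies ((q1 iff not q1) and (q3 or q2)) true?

Initial set: {(not ((q3 implies q5) or not ((q1 or not q2) or not q3)) implies ((q1 iff not q1) and (q3 or q2)))}.
(not ((q3 implies q5) or not ((q1 or not q2) or not q3)) implies ((q1 iff not q1) and (q3 or q2))): β-rule — branch into not not ((q3 implies q5) or not ((q1 or not q2) or not q3))  //  ((q1 iff not q1) and (q3 or q2)).
  branch 1 (add not not ((q3 implies q5) or not ((q1 or not q2) or not q3))):
    not not ((q3 implies q5) or not ((q1 or not q2) or not q3)): β-rule — branch into (q3 implies q5)  //  not ((q1 or not q2) or not q3).
      branch 1.1 (add (q3 implies q5)):
        (q3 implies q5): β-rule — branch into not q3  //  q5.
          branch 1.1.1 (add not q3):
            ○ open, literals {q3=F}.
          branch 1.1.2 (add q5):
            ○ open, literals {q5=T}.
      branch 1.2 (add not ((q1 or not q2) or not q3)):
        not ((q1 or not q2) or not q3): α-rule — add not (q1 or not q2), not not q3.
        not (q1 or not q2): α-rule — add not q1, not not q2.
        ○ open, literals {q1=F, q2=T, q3=T}.
  branch 2 (add ((q1 iff not q1) and (q3 or q2))):
    ((q1 iff not q1) and (q3 or q2)): α-rule — add (q1 iff not q1), (q3 or q2).
    (q1 iff not q1): β-rule — branch into q1, not q1  //  not q1, not not q1.
      branch 2.1 (add q1, not q1):
        × closes — contains both q1 and not q1.
      branch 2.2 (add not q1, not not q1):
        × closes — contains both q1 and not q1.
2 branches closed, 3 open.
Each open branch fixes some atoms; the unmentioned ones are free. Counting distinct full assignments: branch {q3=F} (q1, q2, q4, q5) contributes 16 new; branch {q5=T} (q1, q2, q3, q4) contributes 8 new; branch {q1=F, q2=T, q3=T} (q4, q5) contributes 2 new. Total: 26.

26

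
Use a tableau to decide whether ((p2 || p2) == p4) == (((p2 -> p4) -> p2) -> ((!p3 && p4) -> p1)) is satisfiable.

Initial set: {(((p2 || p2) == p4) == (((p2 -> p4) -> p2) -> ((!p3 && p4) -> p1)))}.
(((p2 || p2) == p4) == (((p2 -> p4) -> p2) -> ((!p3 && p4) -> p1))): β-rule — branch into ((p2 || p2) == p4), (((p2 -> p4) -> p2) -> ((!p3 && p4) -> p1))  //  !((p2 || p2) == p4), !(((p2 -> p4) -> p2) -> ((!p3 && p4) -> p1)).
  branch 1 (add ((p2 || p2) == p4), (((p2 -> p4) -> p2) -> ((!p3 && p4) -> p1))):
    ((p2 || p2) == p4): β-rule — branch into (p2 || p2), p4  //  !(p2 || p2), !p4.
      branch 1.1 (add (p2 || p2), p4):
        (((p2 -> p4) -> p2) -> ((!p3 && p4) -> p1)): β-rule — branch into !((p2 -> p4) -> p2)  //  ((!p3 && p4) -> p1).
          branch 1.1.1 (add !((p2 -> p4) -> p2)):
            !((p2 -> p4) -> p2): α-rule — add (p2 -> p4), !p2.
            (p2 || p2): β-rule — branch into p2  //  p2.
              branch 1.1.1.1 (add p2):
                × closes — contains both p2 and !p2.
              branch 1.1.1.2 (add p2):
                × closes — contains both p2 and !p2.
          branch 1.1.2 (add ((!p3 && p4) -> p1)):
            (p2 || p2): β-rule — branch into p2  //  p2.
              branch 1.1.2.1 (add p2):
                ((!p3 && p4) -> p1): β-rule — branch into !(!p3 && p4)  //  p1.
                  branch 1.1.2.1.1 (add !(!p3 && p4)):
                    !(!p3 && p4): β-rule — branch into !!p3  //  !p4.
                      branch 1.1.2.1.1.1 (add !!p3):
                        ○ open, literals {p2=T, p3=T, p4=T}.
                      branch 1.1.2.1.1.2 (add !p4):
                        × closes — contains both p4 and !p4.
                  branch 1.1.2.1.2 (add p1):
                    ○ open, literals {p1=T, p2=T, p4=T}.
              branch 1.1.2.2 (add p2):
                ((!p3 && p4) -> p1): β-rule — branch into !(!p3 && p4)  //  p1.
                  branch 1.1.2.2.1 (add !(!p3 && p4)):
                    !(!p3 && p4): β-rule — branch into !!p3  //  !p4.
                      branch 1.1.2.2.1.1 (add !!p3):
                        ○ open, literals {p2=T, p3=T, p4=T}.
                      branch 1.1.2.2.1.2 (add !p4):
                        × closes — contains both p4 and !p4.
                  branch 1.1.2.2.2 (add p1):
                    ○ open, literals {p1=T, p2=T, p4=T}.
      branch 1.2 (add !(p2 || p2), !p4):
        !(p2 || p2): α-rule — add !p2, !p2.
        (((p2 -> p4) -> p2) -> ((!p3 && p4) -> p1)): β-rule — branch into !((p2 -> p4) -> p2)  //  ((!p3 && p4) -> p1).
          branch 1.2.1 (add !((p2 -> p4) -> p2)):
            !((p2 -> p4) -> p2): α-rule — add (p2 -> p4), !p2.
            (p2 -> p4): β-rule — branch into !p2  //  p4.
              branch 1.2.1.1 (add !p2):
                ○ open, literals {p2=F, p4=F}.
              branch 1.2.1.2 (add p4):
                × closes — contains both p4 and !p4.
          branch 1.2.2 (add ((!p3 && p4) -> p1)):
            ((!p3 && p4) -> p1): β-rule — branch into !(!p3 && p4)  //  p1.
              branch 1.2.2.1 (add !(!p3 && p4)):
                !(!p3 && p4): β-rule — branch into !!p3  //  !p4.
                  branch 1.2.2.1.1 (add !!p3):
                    ○ open, literals {p2=F, p3=T, p4=F}.
                  branch 1.2.2.1.2 (add !p4):
                    ○ open, literals {p2=F, p4=F}.
              branch 1.2.2.2 (add p1):
                ○ open, literals {p1=T, p2=F, p4=F}.
  branch 2 (add !((p2 || p2) == p4), !(((p2 -> p4) -> p2) -> ((!p3 && p4) -> p1))):
    !(((p2 -> p4) -> p2) -> ((!p3 && p4) -> p1)): α-rule — add ((p2 -> p4) -> p2), !((!p3 && p4) -> p1).
    !((!p3 && p4) -> p1): α-rule — add (!p3 && p4), !p1.
    (!p3 && p4): α-rule — add !p3, p4.
    !((p2 || p2) == p4): β-rule — branch into (p2 || p2), !p4  //  !(p2 || p2), p4.
      branch 2.1 (add (p2 || p2), !p4):
        × closes — contains both p4 and !p4.
      branch 2.2 (add !(p2 || p2), p4):
        !(p2 || p2): α-rule — add !p2, !p2.
        ((p2 -> p4) -> p2): β-rule — branch into !(p2 -> p4)  //  p2.
          branch 2.2.1 (add !(p2 -> p4)):
            !(p2 -> p4): α-rule — add p2, !p4.
            × closes — contains both p2 and !p2.
          branch 2.2.2 (add p2):
            × closes — contains both p2 and !p2.
8 branches closed, 8 open.
An open branch gives a satisfying assignment: p2=T, p3=T, p4=T.

Satisfiable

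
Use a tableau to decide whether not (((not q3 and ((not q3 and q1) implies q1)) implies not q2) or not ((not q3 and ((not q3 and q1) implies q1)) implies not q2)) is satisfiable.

Unsatisfiable

Initial set: {not (((not q3 and ((not q3 and q1) implies q1)) implies not q2) or not ((not q3 and ((not q3 and q1) implies q1)) implies not q2))}.
not (((not q3 and ((not q3 and q1) implies q1)) implies not q2) or not ((not q3 and ((not q3 and q1) implies q1)) implies not q2)): α-rule — add not ((not q3 and ((not q3 and q1) implies q1)) implies not q2), not not ((not q3 and ((not q3 and q1) implies q1)) implies not q2).
not ((not q3 and ((not q3 and q1) implies q1)) implies not q2): α-rule — add (not q3 and ((not q3 and q1) implies q1)), not not q2.
(not q3 and ((not q3 and q1) implies q1)): α-rule — add not q3, ((not q3 and q1) implies q1).
not not ((not q3 and ((not q3 and q1) implies q1)) implies not q2): β-rule — branch into not (not q3 and ((not q3 and q1) implies q1))  //  not q2.
  branch 1 (add not (not q3 and ((not q3 and q1) implies q1))):
    ((not q3 and q1) implies q1): β-rule — branch into not (not q3 and q1)  //  q1.
      branch 1.1 (add not (not q3 and q1)):
        not (not q3 and ((not q3 and q1) implies q1)): β-rule — branch into not not q3  //  not ((not q3 and q1) implies q1).
          branch 1.1.1 (add not not q3):
            × closes — contains both q3 and not q3.
          branch 1.1.2 (add not ((not q3 and q1) implies q1)):
            not ((not q3 and q1) implies q1): α-rule — add (not q3 and q1), not q1.
            (not q3 and q1): α-rule — add not q3, q1.
            × closes — contains both q1 and not q1.
      branch 1.2 (add q1):
        not (not q3 and ((not q3 and q1) implies q1)): β-rule — branch into not not q3  //  not ((not q3 and q1) implies q1).
          branch 1.2.1 (add not not q3):
            × closes — contains both q3 and not q3.
          branch 1.2.2 (add not ((not q3 and q1) implies q1)):
            not ((not q3 and q1) implies q1): α-rule — add (not q3 and q1), not q1.
            × closes — contains both q1 and not q1.
  branch 2 (add not q2):
    × closes — contains both q2 and not q2.
All 5 branches close.
Every branch closed; the formula is unsatisfiable.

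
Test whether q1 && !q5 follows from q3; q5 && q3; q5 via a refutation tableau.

No

Initial set: {q3; (q5 && q3); q5; !(q1 && !q5)}.
(q5 && q3): α-rule — add q5, q3.
!(q1 && !q5): β-rule — branch into !q1  //  !!q5.
  branch 1 (add !q1):
    ○ open, literals {q1=false, q3=true, q5=true}.
  branch 2 (add !!q5):
    ○ open, literals {q3=true, q5=true}.
0 branches closed, 2 open.
An open branch gives a countermodel: q1=false, q3=true, q5=true (unmentioned atoms arbitrary); the premises hold there but the conclusion fails.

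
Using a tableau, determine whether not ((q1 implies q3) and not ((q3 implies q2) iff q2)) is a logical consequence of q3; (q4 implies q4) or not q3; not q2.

Initial set: {T q3; T ((q4 implies q4) or not q3); T not q2; F not ((q1 implies q3) and not ((q3 implies q2) iff q2))}.
F not ((q1 implies q3) and not ((q3 implies q2) iff q2)): α-rule — add T (q1 implies q3), T not ((q3 implies q2) iff q2).
T ((q4 implies q4) or not q3): β-rule — branch into T (q4 implies q4)  //  T not q3.
  branch 1 (add T (q4 implies q4)):
    T (q1 implies q3): β-rule — branch into F q1  //  T q3.
      branch 1.1 (add F q1):
        T not ((q3 implies q2) iff q2): β-rule — branch into T (q3 implies q2), F q2  //  F (q3 implies q2), T q2.
          branch 1.1.1 (add T (q3 implies q2), F q2):
            T (q4 implies q4): β-rule — branch into F q4  //  T q4.
              branch 1.1.1.1 (add F q4):
                T (q3 implies q2): β-rule — branch into F q3  //  T q2.
                  branch 1.1.1.1.1 (add F q3):
                    × closes — contains both q3 and not q3.
                  branch 1.1.1.1.2 (add T q2):
                    × closes — contains both q2 and not q2.
              branch 1.1.1.2 (add T q4):
                T (q3 implies q2): β-rule — branch into F q3  //  T q2.
                  branch 1.1.1.2.1 (add F q3):
                    × closes — contains both q3 and not q3.
                  branch 1.1.1.2.2 (add T q2):
                    × closes — contains both q2 and not q2.
          branch 1.1.2 (add F (q3 implies q2), T q2):
            × closes — contains both q2 and not q2.
      branch 1.2 (add T q3):
        T not ((q3 implies q2) iff q2): β-rule — branch into T (q3 implies q2), F q2  //  F (q3 implies q2), T q2.
          branch 1.2.1 (add T (q3 implies q2), F q2):
            T (q4 implies q4): β-rule — branch into F q4  //  T q4.
              branch 1.2.1.1 (add F q4):
                T (q3 implies q2): β-rule — branch into F q3  //  T q2.
                  branch 1.2.1.1.1 (add F q3):
                    × closes — contains both q3 and not q3.
                  branch 1.2.1.1.2 (add T q2):
                    × closes — contains both q2 and not q2.
              branch 1.2.1.2 (add T q4):
                T (q3 implies q2): β-rule — branch into F q3  //  T q2.
                  branch 1.2.1.2.1 (add F q3):
                    × closes — contains both q3 and not q3.
                  branch 1.2.1.2.2 (add T q2):
                    × closes — contains both q2 and not q2.
          branch 1.2.2 (add F (q3 implies q2), T q2):
            × closes — contains both q2 and not q2.
  branch 2 (add T not q3):
    × closes — contains both q3 and not q3.
All 11 branches close.
Every branch closed, so the premises entail the conclusion.

Yes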